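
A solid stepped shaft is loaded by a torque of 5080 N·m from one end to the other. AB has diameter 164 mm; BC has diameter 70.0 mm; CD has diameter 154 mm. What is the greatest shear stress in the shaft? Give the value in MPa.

Under the same torque, τ_max = 16T/(πd³) is largest where d is smallest — segment BC (d = 70.0 mm).
τ_max = 16·5080/(π·(0.0700)³) = 7.543×10^7 Pa.

75.4 MPa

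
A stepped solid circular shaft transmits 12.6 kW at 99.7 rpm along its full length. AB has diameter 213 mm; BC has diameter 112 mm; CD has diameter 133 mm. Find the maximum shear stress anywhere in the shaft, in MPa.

ω = 2π·99.7/60 = 10.44 rad/s, so T = P/ω = 12.6×10³ / 10.44 = 1207 N·m.
Under the same torque, τ_max = 16T/(πd³) is largest where d is smallest — segment BC (d = 112 mm).
τ_max = 16·1207/(π·(0.112)³) = 4.375×10^6 Pa.

4.37 MPa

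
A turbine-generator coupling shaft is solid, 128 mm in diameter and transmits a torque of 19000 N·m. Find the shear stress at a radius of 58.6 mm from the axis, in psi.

6130 psi

J = πd⁴/32 = π(0.128)⁴/32 = 2.635×10^-5 m⁴.
Shear stress varies linearly with radius: τ = T·r/J = 19000 × 0.0586 / 2.635×10^-5 = 4.225×10^7 Pa.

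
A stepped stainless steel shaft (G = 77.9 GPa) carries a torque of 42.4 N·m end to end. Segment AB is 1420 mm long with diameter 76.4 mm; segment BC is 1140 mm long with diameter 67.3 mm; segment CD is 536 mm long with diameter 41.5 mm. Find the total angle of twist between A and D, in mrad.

J_AB = π(0.0764)⁴/32 = 3.34×10^-6 m⁴; J_BC = π(0.0673)⁴/32 = 2.01×10^-6 m⁴; J_CD = π(0.0415)⁴/32 = 2.91×10^-7 m⁴.
θ = (T/G)·Σ L_i/J_i = (42.40/77.9×10⁹)·(1.42/3.34×10^-6 + 1.14/2.01×10^-6 + 0.536/2.91×10^-7) = 1.541×10^-3 rad.

1.54 mrad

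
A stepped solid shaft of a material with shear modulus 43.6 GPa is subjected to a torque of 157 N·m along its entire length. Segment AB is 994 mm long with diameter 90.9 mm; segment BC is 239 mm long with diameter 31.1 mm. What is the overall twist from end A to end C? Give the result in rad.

J_AB = π(0.0909)⁴/32 = 6.70×10^-6 m⁴; J_BC = π(0.0311)⁴/32 = 9.18×10^-8 m⁴.
θ = (T/G)·Σ L_i/J_i = (157.0/43.6×10⁹)·(0.994/6.70×10^-6 + 0.239/9.18×10^-8) = 9.905×10^-3 rad.

0.00990 rad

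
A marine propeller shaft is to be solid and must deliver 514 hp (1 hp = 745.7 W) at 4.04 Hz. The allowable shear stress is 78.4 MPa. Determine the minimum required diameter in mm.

ω = 2π·4.04 = 25.38 rad/s, so T = P/ω = 514×745.7 / 25.38 = 15100 N·m.
For a solid shaft τ_max = 16T/(πd³), so d = (16T/(π τ_allow))^(1/3) = (16·15100/(π·7.84×10^7))^(1/3) = 0.09936 m.

99.4 mm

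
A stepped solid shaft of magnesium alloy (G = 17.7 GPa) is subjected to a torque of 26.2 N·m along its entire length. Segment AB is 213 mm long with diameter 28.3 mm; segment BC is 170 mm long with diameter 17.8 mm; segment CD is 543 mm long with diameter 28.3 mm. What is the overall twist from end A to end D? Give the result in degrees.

J_AB = π(0.0283)⁴/32 = 6.30×10^-8 m⁴; J_BC = π(0.0178)⁴/32 = 9.86×10^-9 m⁴; J_CD = π(0.0283)⁴/32 = 6.30×10^-8 m⁴.
θ = (T/G)·Σ L_i/J_i = (26.20/17.7×10⁹)·(0.213/6.30×10^-8 + 0.170/9.86×10^-9 + 0.543/6.30×10^-8) = 0.04330 rad.

2.48°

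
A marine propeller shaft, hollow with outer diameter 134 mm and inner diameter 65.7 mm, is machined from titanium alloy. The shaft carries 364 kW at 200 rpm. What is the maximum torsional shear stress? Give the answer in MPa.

ω = 2π·200/60 = 20.94 rad/s, so T = P/ω = 364×10³ / 20.94 = 17380 N·m.
J = π(d_o⁴ − d_i⁴)/32 = π(0.134⁴ − 0.0657⁴)/32 = 2.982×10^-5 m⁴.
τ_max = T·r/J = 17380 × 0.0670 / 2.982×10^-5 = 3.904×10^7 Pa.

39.0 MPa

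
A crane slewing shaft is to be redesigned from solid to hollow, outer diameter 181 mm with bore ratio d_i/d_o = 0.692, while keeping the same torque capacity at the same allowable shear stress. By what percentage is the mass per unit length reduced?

Equal τ_max and T ⇒ the solid shaft needs d_s³ = d_o³(1−k⁴), so d_s = 181·(1−0.692⁴)^(1/3) = 165.9 mm.
Area ratio A_h/A_s = d_o²(1−k²)/d_s² = (1−k²)/(1−k⁴)^(2/3) = 0.6200.
Mass saving = 1 − 0.6200 = 38.0 %.

38.0 %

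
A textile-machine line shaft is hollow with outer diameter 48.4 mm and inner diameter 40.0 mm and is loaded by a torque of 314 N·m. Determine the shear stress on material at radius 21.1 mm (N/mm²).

J = π(d_o⁴ − d_i⁴)/32 = π(0.0484⁴ − 0.0400⁴)/32 = 2.874×10^-7 m⁴.
Shear stress varies linearly with radius: τ = T·r/J = 314.0 × 0.0211 / 2.874×10^-7 = 2.305×10^7 Pa.

23.1 N/mm²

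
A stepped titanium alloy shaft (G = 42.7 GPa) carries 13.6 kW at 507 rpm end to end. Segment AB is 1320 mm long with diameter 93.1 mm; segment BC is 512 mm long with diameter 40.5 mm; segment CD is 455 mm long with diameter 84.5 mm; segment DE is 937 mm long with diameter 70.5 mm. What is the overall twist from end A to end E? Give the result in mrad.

15.6 mrad

ω = 2π·507/60 = 53.09 rad/s, so T = P/ω = 13.6×10³ / 53.09 = 256.2 N·m.
J_AB = π(0.0931)⁴/32 = 7.38×10^-6 m⁴; J_BC = π(0.0405)⁴/32 = 2.64×10^-7 m⁴; J_CD = π(0.0845)⁴/32 = 5.01×10^-6 m⁴; J_DE = π(0.0705)⁴/32 = 2.43×10^-6 m⁴.
θ = (T/G)·Σ L_i/J_i = (256.2/42.7×10⁹)·(1.32/7.38×10^-6 + 0.512/2.64×10^-7 + 0.455/5.01×10^-6 + 0.937/2.43×10^-6) = 0.01557 rad.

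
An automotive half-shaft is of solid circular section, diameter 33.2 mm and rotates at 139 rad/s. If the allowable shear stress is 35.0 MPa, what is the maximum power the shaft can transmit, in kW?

J = πd⁴/32 = π(0.0332)⁴/32 = 1.193×10^-7 m⁴.
T_max = τ_allow·J/r = 3.50×10^7 × 1.193×10^-7 / 0.0166 = 251.5 N·m.
ω = 139 rad/s, so P_max = T_max·ω = 3.496×10^4 W.

35.0 kW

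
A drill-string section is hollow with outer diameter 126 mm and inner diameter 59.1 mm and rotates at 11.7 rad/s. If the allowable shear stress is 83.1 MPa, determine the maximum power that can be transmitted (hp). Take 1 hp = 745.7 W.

487 hp

J = π(d_o⁴ − d_i⁴)/32 = π(0.126⁴ − 0.0591⁴)/32 = 2.355×10^-5 m⁴.
T_max = τ_allow·J/r = 8.31×10^7 × 2.355×10^-5 / 0.0630 = 31060 N·m.
ω = 11.7 rad/s, so P_max = T_max·ω = 3.634×10^5 W.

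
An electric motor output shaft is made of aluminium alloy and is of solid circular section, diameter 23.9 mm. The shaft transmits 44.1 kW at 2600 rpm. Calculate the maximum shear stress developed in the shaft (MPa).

ω = 2π·2600/60 = 272.3 rad/s, so T = P/ω = 44.1×10³ / 272.3 = 162.0 N·m.
J = πd⁴/32 = π(0.0239)⁴/32 = 3.203×10^-8 m⁴.
τ_max = T·r/J = 162.0 × 0.0119 / 3.203×10^-8 = 6.042×10^7 Pa.

60.4 MPa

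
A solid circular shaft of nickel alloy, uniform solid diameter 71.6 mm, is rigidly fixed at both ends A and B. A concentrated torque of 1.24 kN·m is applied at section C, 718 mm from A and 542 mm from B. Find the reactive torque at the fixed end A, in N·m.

With uniform GJ and both ends fixed, compatibility θ_AC = θ_CB gives T_A·a = T_B·b, together with T_A + T_B = T₀.
T_A = T₀·b/(a+b) = 1240·542/1260 = 533.4 N·m; T_B = 706.6 N·m.

533 N·m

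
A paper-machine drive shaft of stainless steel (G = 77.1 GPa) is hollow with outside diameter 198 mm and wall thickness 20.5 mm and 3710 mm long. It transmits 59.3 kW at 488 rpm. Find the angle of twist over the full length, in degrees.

ω = 2π·488/60 = 51.10 rad/s, so T = P/ω = 59.3×10³ / 51.10 = 1160 N·m.
J = π(d_o⁴ − d_i⁴)/32 = π(0.198⁴ − 0.157⁴)/32 = 9.124×10^-5 m⁴.
θ = T·L/(G·J) = 1160 × 3.71 / (77.1×10⁹ × 9.124×10^-5) = 6.120×10^-4 rad.

0.0351°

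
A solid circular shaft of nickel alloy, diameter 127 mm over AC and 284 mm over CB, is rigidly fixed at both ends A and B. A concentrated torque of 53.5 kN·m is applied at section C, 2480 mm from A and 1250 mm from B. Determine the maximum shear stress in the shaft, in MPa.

11.7 MPa

Compatibility: T_A·a/J_AC = T_B·b/J_CB with T_A + T_B = T₀.
J_AC = 2.55×10^-5 m⁴, J_CB = 6.39×10^-4 m⁴, so T_A = T₀·(J_AC/a)/((J_AC/a)+(J_CB/b)) = 1057 N·m, T_B = 52440 N·m.
τ in each portion: τ_AC = 2.63×10^6 Pa, τ_CB = 1.17×10^7 Pa; maximum is in CB.
τ_max = T_CB·r/J = 52440·0.142/6.39×10^-4 = 1.166×10^7 Pa.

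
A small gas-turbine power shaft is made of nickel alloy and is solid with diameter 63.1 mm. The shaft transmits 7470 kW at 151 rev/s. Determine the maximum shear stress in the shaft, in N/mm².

160 N/mm²

ω = 2π·151 = 948.8 rad/s, so T = P/ω = 7470×10³ / 948.8 = 7873 N·m.
J = πd⁴/32 = π(0.0631)⁴/32 = 1.556×10^-6 m⁴.
τ_max = T·r/J = 7873 × 0.0316 / 1.556×10^-6 = 1.596×10^8 Pa.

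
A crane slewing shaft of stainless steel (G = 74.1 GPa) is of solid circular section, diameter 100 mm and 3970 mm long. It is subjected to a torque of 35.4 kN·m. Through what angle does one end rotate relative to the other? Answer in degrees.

11.1°

J = πd⁴/32 = π(0.100)⁴/32 = 9.817×10^-6 m⁴.
θ = T·L/(G·J) = 35400 × 3.97 / (74.1×10⁹ × 9.817×10^-6) = 0.1932 rad.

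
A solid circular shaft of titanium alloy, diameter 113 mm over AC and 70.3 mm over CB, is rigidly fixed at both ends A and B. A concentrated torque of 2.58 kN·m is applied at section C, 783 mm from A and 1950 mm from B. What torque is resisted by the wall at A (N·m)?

Compatibility: T_A·a/J_AC = T_B·b/J_CB with T_A + T_B = T₀.
J_AC = 1.60×10^-5 m⁴, J_CB = 2.40×10^-6 m⁴, so T_A = T₀·(J_AC/a)/((J_AC/a)+(J_CB/b)) = 2434 N·m, T_B = 146.4 N·m.

2430 N·m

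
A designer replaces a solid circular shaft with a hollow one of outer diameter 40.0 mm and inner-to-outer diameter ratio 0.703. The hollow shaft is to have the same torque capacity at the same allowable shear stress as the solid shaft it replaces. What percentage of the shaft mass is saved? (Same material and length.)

39.0 %

Equal τ_max and T ⇒ the solid shaft needs d_s³ = d_o³(1−k⁴), so d_s = 40.0·(1−0.703⁴)^(1/3) = 36.44 mm.
Area ratio A_h/A_s = d_o²(1−k²)/d_s² = (1−k²)/(1−k⁴)^(2/3) = 0.6096.
Mass saving = 1 − 0.6096 = 39.0 %.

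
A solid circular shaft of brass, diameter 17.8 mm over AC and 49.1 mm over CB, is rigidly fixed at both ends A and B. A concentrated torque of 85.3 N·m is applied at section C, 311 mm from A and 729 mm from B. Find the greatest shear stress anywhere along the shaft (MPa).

3.53 MPa

Compatibility: T_A·a/J_AC = T_B·b/J_CB with T_A + T_B = T₀.
J_AC = 9.86×10^-9 m⁴, J_CB = 5.71×10^-7 m⁴, so T_A = T₀·(J_AC/a)/((J_AC/a)+(J_CB/b)) = 3.319 N·m, T_B = 81.98 N·m.
τ in each portion: τ_AC = 3.00×10^6 Pa, τ_CB = 3.53×10^6 Pa; maximum is in CB.
τ_max = T_CB·r/J = 81.98·0.0246/5.71×10^-7 = 3.527×10^6 Pa.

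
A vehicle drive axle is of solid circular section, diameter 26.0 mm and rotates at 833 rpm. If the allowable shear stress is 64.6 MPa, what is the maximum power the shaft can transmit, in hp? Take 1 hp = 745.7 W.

J = πd⁴/32 = π(0.0260)⁴/32 = 4.486×10^-8 m⁴.
T_max = τ_allow·J/r = 6.46×10^7 × 4.486×10^-8 / 0.0130 = 222.9 N·m.
ω = 2π·833/60 = 87.23 rad/s, so P_max = T_max·ω = 1.945×10^4 W.

26.1 hp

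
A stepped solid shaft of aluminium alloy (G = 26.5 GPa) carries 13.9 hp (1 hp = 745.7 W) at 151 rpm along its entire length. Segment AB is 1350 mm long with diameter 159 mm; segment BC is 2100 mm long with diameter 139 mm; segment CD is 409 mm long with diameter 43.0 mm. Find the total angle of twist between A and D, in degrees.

ω = 2π·151/60 = 15.81 rad/s, so T = P/ω = 13.9×745.7 / 15.81 = 655.5 N·m.
J_AB = π(0.159)⁴/32 = 6.27×10^-5 m⁴; J_BC = π(0.139)⁴/32 = 3.66×10^-5 m⁴; J_CD = π(0.0430)⁴/32 = 3.36×10^-7 m⁴.
θ = (T/G)·Σ L_i/J_i = (655.5/26.5×10⁹)·(1.35/6.27×10^-5 + 2.10/3.66×10^-5 + 0.409/3.36×10^-7) = 0.03209 rad.

1.84°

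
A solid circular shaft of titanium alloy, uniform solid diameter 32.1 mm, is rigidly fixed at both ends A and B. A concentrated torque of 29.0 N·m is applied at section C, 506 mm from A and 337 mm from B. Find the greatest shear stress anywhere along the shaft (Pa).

2.68e6 Pa

With uniform GJ and both ends fixed, compatibility θ_AC = θ_CB gives T_A·a = T_B·b, together with T_A + T_B = T₀.
T_A = T₀·b/(a+b) = 29.00·337/843.0 = 11.59 N·m; T_B = 17.41 N·m.
τ in each portion: τ_AC = 1.79×10^6 Pa, τ_CB = 2.68×10^6 Pa; maximum is in CB.
τ_max = T_CB·r/J = 17.41·0.0161/1.04×10^-7 = 2.680×10^6 Pa.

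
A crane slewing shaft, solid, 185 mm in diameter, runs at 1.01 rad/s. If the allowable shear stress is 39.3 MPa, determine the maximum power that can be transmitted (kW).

J = πd⁴/32 = π(0.185)⁴/32 = 1.150×10^-4 m⁴.
T_max = τ_allow·J/r = 3.93×10^7 × 1.150×10^-4 / 0.0925 = 48860 N·m.
ω = 1.01 rad/s, so P_max = T_max·ω = 4.935×10^4 W.

49.3 kW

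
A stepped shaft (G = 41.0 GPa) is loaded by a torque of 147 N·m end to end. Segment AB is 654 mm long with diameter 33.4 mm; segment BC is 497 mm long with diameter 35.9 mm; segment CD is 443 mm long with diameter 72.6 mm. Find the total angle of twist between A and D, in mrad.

J_AB = π(0.0334)⁴/32 = 1.22×10^-7 m⁴; J_BC = π(0.0359)⁴/32 = 1.63×10^-7 m⁴; J_CD = π(0.0726)⁴/32 = 2.73×10^-6 m⁴.
θ = (T/G)·Σ L_i/J_i = (147.0/41.0×10⁹)·(0.654/1.22×10^-7 + 0.497/1.63×10^-7 + 0.443/2.73×10^-6) = 0.03070 rad.

30.7 mrad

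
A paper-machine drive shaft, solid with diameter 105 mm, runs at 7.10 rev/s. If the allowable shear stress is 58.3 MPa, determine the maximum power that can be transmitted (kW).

J = πd⁴/32 = π(0.105)⁴/32 = 1.193×10^-5 m⁴.
T_max = τ_allow·J/r = 5.83×10^7 × 1.193×10^-5 / 0.0525 = 13250 N·m.
ω = 2π·7.10 = 44.61 rad/s, so P_max = T_max·ω = 5.912×10^5 W.

591 kW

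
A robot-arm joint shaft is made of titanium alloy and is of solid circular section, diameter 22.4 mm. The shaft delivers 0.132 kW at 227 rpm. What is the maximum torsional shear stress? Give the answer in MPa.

ω = 2π·227/60 = 23.77 rad/s, so T = P/ω = 0.132×10³ / 23.77 = 5.553 N·m.
J = πd⁴/32 = π(0.0224)⁴/32 = 2.472×10^-8 m⁴.
τ_max = T·r/J = 5.553 × 0.0112 / 2.472×10^-8 = 2.516×10^6 Pa.

2.52 MPa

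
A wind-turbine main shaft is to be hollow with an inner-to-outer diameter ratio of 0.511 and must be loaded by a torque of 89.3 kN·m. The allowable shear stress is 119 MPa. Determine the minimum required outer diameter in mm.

160 mm

For a hollow shaft with d_i/d_o = 0.511: τ_max = 16T/(π d_o³ (1−k⁴)), so d_o = [16T/(π τ_allow (1−k⁴))]^(1/3) = [16·89300/(π·1.19×10^8·0.9318)]^(1/3) = 0.1601 m.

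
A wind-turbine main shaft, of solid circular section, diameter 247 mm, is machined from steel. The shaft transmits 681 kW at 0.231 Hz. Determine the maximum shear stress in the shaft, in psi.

ω = 2π·0.231 = 1.451 rad/s, so T = P/ω = 681×10³ / 1.451 = 469200 N·m.
J = πd⁴/32 = π(0.247)⁴/32 = 3.654×10^-4 m⁴.
τ_max = T·r/J = 469200 × 0.123 / 3.654×10^-4 = 1.586×10^8 Pa.

23000 psi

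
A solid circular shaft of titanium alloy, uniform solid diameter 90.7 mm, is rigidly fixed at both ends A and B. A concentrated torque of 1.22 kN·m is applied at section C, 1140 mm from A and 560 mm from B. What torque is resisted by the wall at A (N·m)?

With uniform GJ and both ends fixed, compatibility θ_AC = θ_CB gives T_A·a = T_B·b, together with T_A + T_B = T₀.
T_A = T₀·b/(a+b) = 1220·560/1700 = 401.9 N·m; T_B = 818.1 N·m.

402 N·m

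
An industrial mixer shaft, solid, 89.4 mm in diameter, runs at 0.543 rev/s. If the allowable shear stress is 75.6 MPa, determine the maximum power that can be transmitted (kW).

36.2 kW

J = πd⁴/32 = π(0.0894)⁴/32 = 6.271×10^-6 m⁴.
T_max = τ_allow·J/r = 7.56×10^7 × 6.271×10^-6 / 0.0447 = 10610 N·m.
ω = 2π·0.543 = 3.412 rad/s, so P_max = T_max·ω = 3.619×10^4 W.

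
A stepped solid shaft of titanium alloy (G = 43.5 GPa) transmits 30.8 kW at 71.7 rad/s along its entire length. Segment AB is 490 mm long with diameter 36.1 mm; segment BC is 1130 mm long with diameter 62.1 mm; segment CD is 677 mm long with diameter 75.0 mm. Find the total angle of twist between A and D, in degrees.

2.22°

ω = 71.7 rad/s, so T = P/ω = 30.8×10³ / 71.70 = 429.6 N·m.
J_AB = π(0.0361)⁴/32 = 1.67×10^-7 m⁴; J_BC = π(0.0621)⁴/32 = 1.46×10^-6 m⁴; J_CD = π(0.0750)⁴/32 = 3.11×10^-6 m⁴.
θ = (T/G)·Σ L_i/J_i = (429.6/43.5×10⁹)·(0.490/1.67×10^-7 + 1.13/1.46×10^-6 + 0.677/3.11×10^-6) = 0.03882 rad.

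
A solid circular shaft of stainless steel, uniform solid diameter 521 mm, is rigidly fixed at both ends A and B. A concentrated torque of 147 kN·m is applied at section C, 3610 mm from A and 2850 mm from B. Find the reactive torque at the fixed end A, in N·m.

64900 N·m

With uniform GJ and both ends fixed, compatibility θ_AC = θ_CB gives T_A·a = T_B·b, together with T_A + T_B = T₀.
T_A = T₀·b/(a+b) = 147000·2850/6460 = 64850 N·m; T_B = 82150 N·m.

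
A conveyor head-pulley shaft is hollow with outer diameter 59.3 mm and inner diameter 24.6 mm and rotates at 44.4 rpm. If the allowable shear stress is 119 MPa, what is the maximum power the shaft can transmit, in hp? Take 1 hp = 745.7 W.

29.5 hp

J = π(d_o⁴ − d_i⁴)/32 = π(0.0593⁴ − 0.0246⁴)/32 = 1.178×10^-6 m⁴.
T_max = τ_allow·J/r = 1.19×10^8 × 1.178×10^-6 / 0.0296 = 4728 N·m.
ω = 2π·44.4/60 = 4.650 rad/s, so P_max = T_max·ω = 2.198×10^4 W.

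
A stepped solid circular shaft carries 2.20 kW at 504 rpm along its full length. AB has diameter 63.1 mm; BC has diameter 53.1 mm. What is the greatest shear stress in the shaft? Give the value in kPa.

1420 kPa

ω = 2π·504/60 = 52.78 rad/s, so T = P/ω = 2.20×10³ / 52.78 = 41.68 N·m.
Under the same torque, τ_max = 16T/(πd³) is largest where d is smallest — segment BC (d = 53.1 mm).
τ_max = 16·41.68/(π·(0.0531)³) = 1.418×10^6 Pa.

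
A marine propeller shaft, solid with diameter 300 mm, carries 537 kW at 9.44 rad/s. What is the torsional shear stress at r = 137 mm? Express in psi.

ω = 9.44 rad/s, so T = P/ω = 537×10³ / 9.440 = 56890 N·m.
J = πd⁴/32 = π(0.300)⁴/32 = 7.952×10^-4 m⁴.
Shear stress varies linearly with radius: τ = T·r/J = 56890 × 0.137 / 7.952×10^-4 = 9.800×10^6 Pa.

1420 psi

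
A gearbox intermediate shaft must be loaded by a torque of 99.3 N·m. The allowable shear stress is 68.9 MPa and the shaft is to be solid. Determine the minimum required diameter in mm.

19.4 mm

For a solid shaft τ_max = 16T/(πd³), so d = (16T/(π τ_allow))^(1/3) = (16·99.30/(π·6.89×10^7))^(1/3) = 0.01943 m.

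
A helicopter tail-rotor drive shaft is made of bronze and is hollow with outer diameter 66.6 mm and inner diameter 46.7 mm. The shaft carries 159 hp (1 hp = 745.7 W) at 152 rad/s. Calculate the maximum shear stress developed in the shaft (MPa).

17.7 MPa

ω = 152 rad/s, so T = P/ω = 159×745.7 / 152.0 = 780.0 N·m.
J = π(d_o⁴ − d_i⁴)/32 = π(0.0666⁴ − 0.0467⁴)/32 = 1.465×10^-6 m⁴.
τ_max = T·r/J = 780.0 × 0.0333 / 1.465×10^-6 = 1.774×10^7 Pa.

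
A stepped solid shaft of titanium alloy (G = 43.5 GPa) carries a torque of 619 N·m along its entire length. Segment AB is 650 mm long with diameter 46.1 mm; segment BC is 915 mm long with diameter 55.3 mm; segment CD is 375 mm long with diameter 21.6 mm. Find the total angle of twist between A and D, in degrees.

16.3°

J_AB = π(0.0461)⁴/32 = 4.43×10^-7 m⁴; J_BC = π(0.0553)⁴/32 = 9.18×10^-7 m⁴; J_CD = π(0.0216)⁴/32 = 2.14×10^-8 m⁴.
θ = (T/G)·Σ L_i/J_i = (619.0/43.5×10⁹)·(0.650/4.43×10^-7 + 0.915/9.18×10^-7 + 0.375/2.14×10^-8) = 0.2847 rad.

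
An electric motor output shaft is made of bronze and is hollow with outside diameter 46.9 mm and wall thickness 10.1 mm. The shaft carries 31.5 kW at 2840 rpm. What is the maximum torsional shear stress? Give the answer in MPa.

5.84 MPa

ω = 2π·2840/60 = 297.4 rad/s, so T = P/ω = 31.5×10³ / 297.4 = 105.9 N·m.
J = π(d_o⁴ − d_i⁴)/32 = π(0.0469⁴ − 0.0267⁴)/32 = 4.251×10^-7 m⁴.
τ_max = T·r/J = 105.9 × 0.0234 / 4.251×10^-7 = 5.843×10^6 Pa.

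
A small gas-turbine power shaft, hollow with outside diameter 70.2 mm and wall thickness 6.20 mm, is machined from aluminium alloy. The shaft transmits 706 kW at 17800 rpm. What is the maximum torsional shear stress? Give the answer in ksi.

ω = 2π·17800/60 = 1864 rad/s, so T = P/ω = 706×10³ / 1864 = 378.8 N·m.
J = π(d_o⁴ − d_i⁴)/32 = π(0.0702⁴ − 0.0578⁴)/32 = 1.288×10^-6 m⁴.
τ_max = T·r/J = 378.8 × 0.0351 / 1.288×10^-6 = 1.032×10^7 Pa.

1.50 ksi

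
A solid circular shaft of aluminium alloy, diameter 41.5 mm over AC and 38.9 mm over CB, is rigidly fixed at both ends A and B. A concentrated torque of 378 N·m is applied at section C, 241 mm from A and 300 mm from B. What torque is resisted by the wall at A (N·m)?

Compatibility: T_A·a/J_AC = T_B·b/J_CB with T_A + T_B = T₀.
J_AC = 2.91×10^-7 m⁴, J_CB = 2.25×10^-7 m⁴, so T_A = T₀·(J_AC/a)/((J_AC/a)+(J_CB/b)) = 233.3 N·m, T_B = 144.7 N·m.

233 N·m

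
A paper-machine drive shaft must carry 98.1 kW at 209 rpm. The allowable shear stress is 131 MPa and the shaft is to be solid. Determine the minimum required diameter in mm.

ω = 2π·209/60 = 21.89 rad/s, so T = P/ω = 98.1×10³ / 21.89 = 4482 N·m.
For a solid shaft τ_max = 16T/(πd³), so d = (16T/(π τ_allow))^(1/3) = (16·4482/(π·1.31×10^8))^(1/3) = 0.05586 m.

55.9 mm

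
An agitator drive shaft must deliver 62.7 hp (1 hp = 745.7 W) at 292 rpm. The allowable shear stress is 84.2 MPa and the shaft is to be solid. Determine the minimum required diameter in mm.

45.2 mm

ω = 2π·292/60 = 30.58 rad/s, so T = P/ω = 62.7×745.7 / 30.58 = 1529 N·m.
For a solid shaft τ_max = 16T/(πd³), so d = (16T/(π τ_allow))^(1/3) = (16·1529/(π·8.42×10^7))^(1/3) = 0.04522 m.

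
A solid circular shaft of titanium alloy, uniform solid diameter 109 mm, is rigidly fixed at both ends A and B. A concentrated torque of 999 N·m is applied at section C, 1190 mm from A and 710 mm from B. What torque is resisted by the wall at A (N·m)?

373 N·m

With uniform GJ and both ends fixed, compatibility θ_AC = θ_CB gives T_A·a = T_B·b, together with T_A + T_B = T₀.
T_A = T₀·b/(a+b) = 999.0·710/1900 = 373.3 N·m; T_B = 625.7 N·m.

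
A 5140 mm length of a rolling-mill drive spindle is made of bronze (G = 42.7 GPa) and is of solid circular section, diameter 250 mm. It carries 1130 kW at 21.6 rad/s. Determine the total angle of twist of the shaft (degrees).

0.941°

ω = 21.6 rad/s, so T = P/ω = 1130×10³ / 21.60 = 52310 N·m.
J = πd⁴/32 = π(0.250)⁴/32 = 3.835×10^-4 m⁴.
θ = T·L/(G·J) = 52310 × 5.14 / (42.7×10⁹ × 3.835×10^-4) = 0.01642 rad.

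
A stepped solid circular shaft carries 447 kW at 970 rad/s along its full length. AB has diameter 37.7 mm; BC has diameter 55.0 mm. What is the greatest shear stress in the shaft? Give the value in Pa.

ω = 970 rad/s, so T = P/ω = 447×10³ / 970.0 = 460.8 N·m.
Under the same torque, τ_max = 16T/(πd³) is largest where d is smallest — segment AB (d = 37.7 mm).
τ_max = 16·460.8/(π·(0.0377)³) = 4.380×10^7 Pa.

4.38e7 Pa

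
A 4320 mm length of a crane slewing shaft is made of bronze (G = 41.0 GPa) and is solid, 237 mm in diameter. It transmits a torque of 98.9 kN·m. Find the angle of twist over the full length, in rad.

J = πd⁴/32 = π(0.237)⁴/32 = 3.097×10^-4 m⁴.
θ = T·L/(G·J) = 98900 × 4.32 / (41.0×10⁹ × 3.097×10^-4) = 0.03364 rad.

0.0336 rad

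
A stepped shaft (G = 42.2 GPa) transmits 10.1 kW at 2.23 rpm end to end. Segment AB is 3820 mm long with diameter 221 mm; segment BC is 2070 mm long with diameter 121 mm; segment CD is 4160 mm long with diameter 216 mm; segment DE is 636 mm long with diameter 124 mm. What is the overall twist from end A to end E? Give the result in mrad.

ω = 2π·2.23/60 = 0.2335 rad/s, so T = P/ω = 10.1×10³ / 0.2335 = 43250 N·m.
J_AB = π(0.221)⁴/32 = 2.34×10^-4 m⁴; J_BC = π(0.121)⁴/32 = 2.10×10^-5 m⁴; J_CD = π(0.216)⁴/32 = 2.14×10^-4 m⁴; J_DE = π(0.124)⁴/32 = 2.32×10^-5 m⁴.
θ = (T/G)·Σ L_i/J_i = (43250/42.2×10⁹)·(3.82/2.34×10^-4 + 2.07/2.10×10^-5 + 4.16/2.14×10^-4 + 0.636/2.32×10^-5) = 0.1656 rad.

166 mrad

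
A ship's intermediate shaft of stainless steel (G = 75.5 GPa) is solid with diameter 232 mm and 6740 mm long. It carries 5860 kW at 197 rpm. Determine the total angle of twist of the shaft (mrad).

ω = 2π·197/60 = 20.63 rad/s, so T = P/ω = 5860×10³ / 20.63 = 284100 N·m.
J = πd⁴/32 = π(0.232)⁴/32 = 2.844×10^-4 m⁴.
θ = T·L/(G·J) = 284100 × 6.74 / (75.5×10⁹ × 2.844×10^-4) = 0.08916 rad.

89.2 mrad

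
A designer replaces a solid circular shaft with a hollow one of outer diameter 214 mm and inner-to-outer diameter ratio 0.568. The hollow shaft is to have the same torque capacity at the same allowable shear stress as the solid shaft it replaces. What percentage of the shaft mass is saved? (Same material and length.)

27.1 %

Equal τ_max and T ⇒ the solid shaft needs d_s³ = d_o³(1−k⁴), so d_s = 214·(1−0.568⁴)^(1/3) = 206.3 mm.
Area ratio A_h/A_s = d_o²(1−k²)/d_s² = (1−k²)/(1−k⁴)^(2/3) = 0.7289.
Mass saving = 1 − 0.7289 = 27.1 %.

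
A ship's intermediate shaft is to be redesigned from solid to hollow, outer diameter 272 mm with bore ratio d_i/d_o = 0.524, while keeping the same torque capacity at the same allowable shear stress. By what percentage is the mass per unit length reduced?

Equal τ_max and T ⇒ the solid shaft needs d_s³ = d_o³(1−k⁴), so d_s = 272·(1−0.524⁴)^(1/3) = 265.0 mm.
Area ratio A_h/A_s = d_o²(1−k²)/d_s² = (1−k²)/(1−k⁴)^(2/3) = 0.7643.
Mass saving = 1 − 0.7643 = 23.6 %.

23.6 %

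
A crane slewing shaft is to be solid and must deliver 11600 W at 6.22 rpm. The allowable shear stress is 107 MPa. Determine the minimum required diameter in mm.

ω = 2π·6.22/60 = 0.6514 rad/s, so T = P/ω = 11600 / 0.6514 = 17810 N·m.
For a solid shaft τ_max = 16T/(πd³), so d = (16T/(π τ_allow))^(1/3) = (16·17810/(π·1.07×10^8))^(1/3) = 0.09464 m.

94.6 mm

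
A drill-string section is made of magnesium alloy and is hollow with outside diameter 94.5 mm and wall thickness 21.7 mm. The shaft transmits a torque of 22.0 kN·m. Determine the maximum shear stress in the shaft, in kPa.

145000 kPa

J = π(d_o⁴ − d_i⁴)/32 = π(0.0945⁴ − 0.0511⁴)/32 = 7.160×10^-6 m⁴.
τ_max = T·r/J = 22000 × 0.0473 / 7.160×10^-6 = 1.452×10^8 Pa.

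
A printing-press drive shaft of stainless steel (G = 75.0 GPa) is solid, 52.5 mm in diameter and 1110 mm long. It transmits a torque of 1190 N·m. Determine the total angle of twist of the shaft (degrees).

1.35°

J = πd⁴/32 = π(0.0525)⁴/32 = 7.458×10^-7 m⁴.
θ = T·L/(G·J) = 1190 × 1.11 / (75.0×10⁹ × 7.458×10^-7) = 0.02361 rad.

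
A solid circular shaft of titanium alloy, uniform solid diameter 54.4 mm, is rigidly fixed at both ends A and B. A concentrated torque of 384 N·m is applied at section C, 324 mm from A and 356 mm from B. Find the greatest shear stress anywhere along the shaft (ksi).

With uniform GJ and both ends fixed, compatibility θ_AC = θ_CB gives T_A·a = T_B·b, together with T_A + T_B = T₀.
T_A = T₀·b/(a+b) = 384.0·356/680.0 = 201.0 N·m; T_B = 183.0 N·m.
τ in each portion: τ_AC = 6.36×10^6 Pa, τ_CB = 5.79×10^6 Pa; maximum is in AC.
τ_max = T_AC·r/J = 201.0·0.0272/8.60×10^-7 = 6.360×10^6 Pa.

0.922 ksi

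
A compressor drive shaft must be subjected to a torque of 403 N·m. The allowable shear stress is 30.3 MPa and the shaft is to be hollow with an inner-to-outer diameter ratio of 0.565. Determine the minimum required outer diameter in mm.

42.3 mm

For a hollow shaft with d_i/d_o = 0.565: τ_max = 16T/(π d_o³ (1−k⁴)), so d_o = [16T/(π τ_allow (1−k⁴))]^(1/3) = [16·403.0/(π·3.03×10^7·0.8981)]^(1/3) = 0.04225 m.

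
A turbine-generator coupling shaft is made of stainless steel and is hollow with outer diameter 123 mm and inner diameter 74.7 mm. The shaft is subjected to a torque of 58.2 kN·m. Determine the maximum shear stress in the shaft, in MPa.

184 MPa

J = π(d_o⁴ − d_i⁴)/32 = π(0.123⁴ − 0.0747⁴)/32 = 1.941×10^-5 m⁴.
τ_max = T·r/J = 58200 × 0.0615 / 1.941×10^-5 = 1.844×10^8 Pa.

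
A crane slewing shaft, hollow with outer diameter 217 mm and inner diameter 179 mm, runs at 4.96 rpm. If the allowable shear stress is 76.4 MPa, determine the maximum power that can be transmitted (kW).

J = π(d_o⁴ − d_i⁴)/32 = π(0.217⁴ − 0.179⁴)/32 = 1.169×10^-4 m⁴.
T_max = τ_allow·J/r = 7.64×10^7 × 1.169×10^-4 / 0.108 = 82320 N·m.
ω = 2π·4.96/60 = 0.5194 rad/s, so P_max = T_max·ω = 4.276×10^4 W.

42.8 kW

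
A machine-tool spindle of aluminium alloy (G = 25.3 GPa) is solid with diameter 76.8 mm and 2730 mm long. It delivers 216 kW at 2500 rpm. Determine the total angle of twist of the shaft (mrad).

26.1 mrad

ω = 2π·2500/60 = 261.8 rad/s, so T = P/ω = 216×10³ / 261.8 = 825.1 N·m.
J = πd⁴/32 = π(0.0768)⁴/32 = 3.415×10^-6 m⁴.
θ = T·L/(G·J) = 825.1 × 2.73 / (25.3×10⁹ × 3.415×10^-6) = 0.02607 rad.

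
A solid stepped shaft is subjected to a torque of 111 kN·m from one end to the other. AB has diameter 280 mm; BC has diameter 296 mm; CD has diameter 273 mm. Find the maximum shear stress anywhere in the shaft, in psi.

Under the same torque, τ_max = 16T/(πd³) is largest where d is smallest — segment CD (d = 273 mm).
τ_max = 16·111000/(π·(0.273)³) = 2.778×10^7 Pa.

4030 psi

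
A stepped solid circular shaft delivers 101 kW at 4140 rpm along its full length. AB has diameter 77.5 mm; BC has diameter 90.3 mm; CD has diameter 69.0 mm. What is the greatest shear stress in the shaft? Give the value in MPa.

ω = 2π·4140/60 = 433.5 rad/s, so T = P/ω = 101×10³ / 433.5 = 233.0 N·m.
Under the same torque, τ_max = 16T/(πd³) is largest where d is smallest — segment CD (d = 69.0 mm).
τ_max = 16·233.0/(π·(0.0690)³) = 3.612×10^6 Pa.

3.61 MPa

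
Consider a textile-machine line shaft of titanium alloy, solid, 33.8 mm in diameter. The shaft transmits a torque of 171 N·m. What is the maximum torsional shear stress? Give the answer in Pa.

J = πd⁴/32 = π(0.0338)⁴/32 = 1.281×10^-7 m⁴.
τ_max = T·r/J = 171.0 × 0.0169 / 1.281×10^-7 = 2.255×10^7 Pa.

2.26e7 Pa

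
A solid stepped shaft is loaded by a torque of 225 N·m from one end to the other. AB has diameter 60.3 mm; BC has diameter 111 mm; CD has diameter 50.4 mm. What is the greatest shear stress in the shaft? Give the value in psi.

Under the same torque, τ_max = 16T/(πd³) is largest where d is smallest — segment CD (d = 50.4 mm).
τ_max = 16·225.0/(π·(0.0504)³) = 8.951×10^6 Pa.

1300 psi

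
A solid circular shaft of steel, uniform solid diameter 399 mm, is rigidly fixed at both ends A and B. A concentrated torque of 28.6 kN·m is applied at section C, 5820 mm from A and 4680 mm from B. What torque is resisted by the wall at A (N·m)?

With uniform GJ and both ends fixed, compatibility θ_AC = θ_CB gives T_A·a = T_B·b, together with T_A + T_B = T₀.
T_A = T₀·b/(a+b) = 28600·4680/10500 = 12750 N·m; T_B = 15850 N·m.

12700 N·m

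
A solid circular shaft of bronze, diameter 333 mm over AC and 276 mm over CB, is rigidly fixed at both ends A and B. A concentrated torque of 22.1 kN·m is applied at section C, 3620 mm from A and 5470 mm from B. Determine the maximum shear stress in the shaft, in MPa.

2.32 MPa

Compatibility: T_A·a/J_AC = T_B·b/J_CB with T_A + T_B = T₀.
J_AC = 1.21×10^-3 m⁴, J_CB = 5.70×10^-4 m⁴, so T_A = T₀·(J_AC/a)/((J_AC/a)+(J_CB/b)) = 16840 N·m, T_B = 5259 N·m.
τ in each portion: τ_AC = 2.32×10^6 Pa, τ_CB = 1.27×10^6 Pa; maximum is in AC.
τ_max = T_AC·r/J = 16840·0.167/1.21×10^-3 = 2.323×10^6 Pa.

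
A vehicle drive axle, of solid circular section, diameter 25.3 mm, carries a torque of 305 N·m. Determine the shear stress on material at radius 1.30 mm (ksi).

1.43 ksi

J = πd⁴/32 = π(0.0253)⁴/32 = 4.022×10^-8 m⁴.
Shear stress varies linearly with radius: τ = T·r/J = 305.0 × 0.00130 / 4.022×10^-8 = 9.857×10^6 Pa.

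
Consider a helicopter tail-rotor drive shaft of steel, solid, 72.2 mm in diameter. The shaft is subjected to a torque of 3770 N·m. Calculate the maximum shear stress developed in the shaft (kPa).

J = πd⁴/32 = π(0.0722)⁴/32 = 2.668×10^-6 m⁴.
τ_max = T·r/J = 3770 × 0.0361 / 2.668×10^-6 = 5.102×10^7 Pa.

51000 kPa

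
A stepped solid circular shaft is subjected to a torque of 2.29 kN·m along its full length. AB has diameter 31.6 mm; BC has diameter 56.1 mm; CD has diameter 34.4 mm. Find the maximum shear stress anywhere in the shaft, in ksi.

Under the same torque, τ_max = 16T/(πd³) is largest where d is smallest — segment AB (d = 31.6 mm).
τ_max = 16·2290/(π·(0.0316)³) = 3.696×10^8 Pa.

53.6 ksi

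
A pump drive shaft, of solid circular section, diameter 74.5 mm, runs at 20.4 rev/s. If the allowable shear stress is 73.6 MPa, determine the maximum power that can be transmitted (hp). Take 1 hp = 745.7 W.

J = πd⁴/32 = π(0.0745)⁴/32 = 3.024×10^-6 m⁴.
T_max = τ_allow·J/r = 7.36×10^7 × 3.024×10^-6 / 0.0372 = 5976 N·m.
ω = 2π·20.4 = 128.2 rad/s, so P_max = T_max·ω = 7.659×10^5 W.

1030 hp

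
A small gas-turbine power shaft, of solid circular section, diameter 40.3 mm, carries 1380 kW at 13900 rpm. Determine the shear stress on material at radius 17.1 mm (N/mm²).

ω = 2π·13900/60 = 1456 rad/s, so T = P/ω = 1380×10³ / 1456 = 948.1 N·m.
J = πd⁴/32 = π(0.0403)⁴/32 = 2.590×10^-7 m⁴.
Shear stress varies linearly with radius: τ = T·r/J = 948.1 × 0.0171 / 2.590×10^-7 = 6.261×10^7 Pa.

62.6 N/mm²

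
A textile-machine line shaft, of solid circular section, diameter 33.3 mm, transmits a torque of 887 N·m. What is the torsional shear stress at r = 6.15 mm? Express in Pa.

4.52e7 Pa

J = πd⁴/32 = π(0.0333)⁴/32 = 1.207×10^-7 m⁴.
Shear stress varies linearly with radius: τ = T·r/J = 887.0 × 0.00615 / 1.207×10^-7 = 4.519×10^7 Pa.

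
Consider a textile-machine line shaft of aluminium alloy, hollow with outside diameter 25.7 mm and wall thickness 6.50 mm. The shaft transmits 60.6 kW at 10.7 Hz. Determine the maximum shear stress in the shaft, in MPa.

ω = 2π·10.7 = 67.23 rad/s, so T = P/ω = 60.6×10³ / 67.23 = 901.4 N·m.
J = π(d_o⁴ − d_i⁴)/32 = π(0.0257⁴ − 0.0127⁴)/32 = 4.027×10^-8 m⁴.
τ_max = T·r/J = 901.4 × 0.0129 / 4.027×10^-8 = 2.876×10^8 Pa.

288 MPa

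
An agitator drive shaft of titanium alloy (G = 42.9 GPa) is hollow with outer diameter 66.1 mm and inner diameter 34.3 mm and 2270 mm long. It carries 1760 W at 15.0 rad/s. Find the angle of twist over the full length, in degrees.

ω = 15.0 rad/s, so T = P/ω = 1760 / 15.00 = 117.3 N·m.
J = π(d_o⁴ − d_i⁴)/32 = π(0.0661⁴ − 0.0343⁴)/32 = 1.738×10^-6 m⁴.
θ = T·L/(G·J) = 117.3 × 2.27 / (42.9×10⁹ × 1.738×10^-6) = 3.572×10^-3 rad.

0.205°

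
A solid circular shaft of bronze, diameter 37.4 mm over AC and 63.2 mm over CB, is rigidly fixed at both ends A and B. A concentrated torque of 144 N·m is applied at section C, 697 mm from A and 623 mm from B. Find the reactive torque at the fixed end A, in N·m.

14.2 N·m

Compatibility: T_A·a/J_AC = T_B·b/J_CB with T_A + T_B = T₀.
J_AC = 1.92×10^-7 m⁴, J_CB = 1.57×10^-6 m⁴, so T_A = T₀·(J_AC/a)/((J_AC/a)+(J_CB/b)) = 14.23 N·m, T_B = 129.8 N·m.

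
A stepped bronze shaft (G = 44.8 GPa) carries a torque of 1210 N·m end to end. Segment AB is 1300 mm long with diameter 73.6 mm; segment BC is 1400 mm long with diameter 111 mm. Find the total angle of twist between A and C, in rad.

J_AB = π(0.0736)⁴/32 = 2.88×10^-6 m⁴; J_BC = π(0.111)⁴/32 = 1.49×10^-5 m⁴.
θ = (T/G)·Σ L_i/J_i = (1210/44.8×10⁹)·(1.30/2.88×10^-6 + 1.40/1.49×10^-5) = 0.01473 rad.

0.0147 rad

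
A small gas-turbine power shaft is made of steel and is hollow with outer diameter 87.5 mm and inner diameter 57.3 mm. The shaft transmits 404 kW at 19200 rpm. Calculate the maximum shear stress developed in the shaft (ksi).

0.271 ksi

ω = 2π·19200/60 = 2011 rad/s, so T = P/ω = 404×10³ / 2011 = 200.9 N·m.
J = π(d_o⁴ − d_i⁴)/32 = π(0.0875⁴ − 0.0573⁴)/32 = 4.697×10^-6 m⁴.
τ_max = T·r/J = 200.9 × 0.0437 / 4.697×10^-6 = 1.872×10^6 Pa.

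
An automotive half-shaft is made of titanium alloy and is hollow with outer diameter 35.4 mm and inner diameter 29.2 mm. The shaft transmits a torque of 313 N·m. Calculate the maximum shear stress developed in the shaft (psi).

9700 psi

J = π(d_o⁴ − d_i⁴)/32 = π(0.0354⁴ − 0.0292⁴)/32 = 8.280×10^-8 m⁴.
τ_max = T·r/J = 313.0 × 0.0177 / 8.280×10^-8 = 6.691×10^7 Pa.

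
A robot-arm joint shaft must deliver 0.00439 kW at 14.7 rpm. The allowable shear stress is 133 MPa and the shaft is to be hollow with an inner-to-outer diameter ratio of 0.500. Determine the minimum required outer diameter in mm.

ω = 2π·14.7/60 = 1.539 rad/s, so T = P/ω = 0.00439×10³ / 1.539 = 2.852 N·m.
For a hollow shaft with d_i/d_o = 0.500: τ_max = 16T/(π d_o³ (1−k⁴)), so d_o = [16T/(π τ_allow (1−k⁴))]^(1/3) = [16·2.852/(π·1.33×10^8·0.9375)]^(1/3) = 0.004884 m.

4.88 mm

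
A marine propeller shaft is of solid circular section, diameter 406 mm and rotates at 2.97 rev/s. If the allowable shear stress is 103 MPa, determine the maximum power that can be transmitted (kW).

25300 kW

J = πd⁴/32 = π(0.406)⁴/32 = 2.667×10^-3 m⁴.
T_max = τ_allow·J/r = 1.03×10^8 × 2.667×10^-3 / 0.203 = 1.353e6 N·m.
ω = 2π·2.97 = 18.66 rad/s, so P_max = T_max·ω = 2.526×10^7 W.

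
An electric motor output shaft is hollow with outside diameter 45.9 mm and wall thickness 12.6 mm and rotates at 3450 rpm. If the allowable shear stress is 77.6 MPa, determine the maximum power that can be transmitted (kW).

J = π(d_o⁴ − d_i⁴)/32 = π(0.0459⁴ − 0.0207⁴)/32 = 4.177×10^-7 m⁴.
T_max = τ_allow·J/r = 7.76×10^7 × 4.177×10^-7 / 0.0229 = 1412 N·m.
ω = 2π·3450/60 = 361.3 rad/s, so P_max = T_max·ω = 5.103×10^5 W.

510 kW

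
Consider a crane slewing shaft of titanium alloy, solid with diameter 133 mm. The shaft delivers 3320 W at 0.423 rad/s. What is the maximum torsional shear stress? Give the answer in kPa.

ω = 0.423 rad/s, so T = P/ω = 3320 / 0.4230 = 7849 N·m.
J = πd⁴/32 = π(0.133)⁴/32 = 3.072×10^-5 m⁴.
τ_max = T·r/J = 7849 × 0.0665 / 3.072×10^-5 = 1.699×10^7 Pa.

17000 kPa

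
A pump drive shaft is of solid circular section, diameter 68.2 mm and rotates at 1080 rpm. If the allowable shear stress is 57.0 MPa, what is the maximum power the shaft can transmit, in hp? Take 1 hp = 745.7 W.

J = πd⁴/32 = π(0.0682)⁴/32 = 2.124×10^-6 m⁴.
T_max = τ_allow·J/r = 5.70×10^7 × 2.124×10^-6 / 0.0341 = 3550 N·m.
ω = 2π·1080/60 = 113.1 rad/s, so P_max = T_max·ω = 4.015×10^5 W.

538 hp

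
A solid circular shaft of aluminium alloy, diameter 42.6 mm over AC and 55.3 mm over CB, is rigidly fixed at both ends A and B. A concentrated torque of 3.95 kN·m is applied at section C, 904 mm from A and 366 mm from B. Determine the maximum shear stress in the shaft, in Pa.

Compatibility: T_A·a/J_AC = T_B·b/J_CB with T_A + T_B = T₀.
J_AC = 3.23×10^-7 m⁴, J_CB = 9.18×10^-7 m⁴, so T_A = T₀·(J_AC/a)/((J_AC/a)+(J_CB/b)) = 492.9 N·m, T_B = 3457 N·m.
τ in each portion: τ_AC = 3.25×10^7 Pa, τ_CB = 1.04×10^8 Pa; maximum is in CB.
τ_max = T_CB·r/J = 3457·0.0276/9.18×10^-7 = 1.041×10^8 Pa.

1.04e8 Pa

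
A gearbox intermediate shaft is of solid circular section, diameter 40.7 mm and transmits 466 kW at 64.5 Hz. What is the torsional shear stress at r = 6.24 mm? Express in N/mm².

ω = 2π·64.5 = 405.3 rad/s, so T = P/ω = 466×10³ / 405.3 = 1150 N·m.
J = πd⁴/32 = π(0.0407)⁴/32 = 2.694×10^-7 m⁴.
Shear stress varies linearly with radius: τ = T·r/J = 1150 × 0.00624 / 2.694×10^-7 = 2.664×10^7 Pa.

26.6 N/mm²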